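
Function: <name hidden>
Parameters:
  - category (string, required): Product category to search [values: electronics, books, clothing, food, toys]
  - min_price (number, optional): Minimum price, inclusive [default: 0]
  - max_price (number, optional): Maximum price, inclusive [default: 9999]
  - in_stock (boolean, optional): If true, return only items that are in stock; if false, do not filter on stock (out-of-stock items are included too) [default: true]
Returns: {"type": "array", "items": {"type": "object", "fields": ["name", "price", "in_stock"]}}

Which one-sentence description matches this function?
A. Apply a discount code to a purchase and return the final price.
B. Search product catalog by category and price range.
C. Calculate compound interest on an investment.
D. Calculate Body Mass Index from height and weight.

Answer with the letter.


Parameters category, min_price, max_price, in_stock and return "array" fit: Search product catalog by category and price range.
B


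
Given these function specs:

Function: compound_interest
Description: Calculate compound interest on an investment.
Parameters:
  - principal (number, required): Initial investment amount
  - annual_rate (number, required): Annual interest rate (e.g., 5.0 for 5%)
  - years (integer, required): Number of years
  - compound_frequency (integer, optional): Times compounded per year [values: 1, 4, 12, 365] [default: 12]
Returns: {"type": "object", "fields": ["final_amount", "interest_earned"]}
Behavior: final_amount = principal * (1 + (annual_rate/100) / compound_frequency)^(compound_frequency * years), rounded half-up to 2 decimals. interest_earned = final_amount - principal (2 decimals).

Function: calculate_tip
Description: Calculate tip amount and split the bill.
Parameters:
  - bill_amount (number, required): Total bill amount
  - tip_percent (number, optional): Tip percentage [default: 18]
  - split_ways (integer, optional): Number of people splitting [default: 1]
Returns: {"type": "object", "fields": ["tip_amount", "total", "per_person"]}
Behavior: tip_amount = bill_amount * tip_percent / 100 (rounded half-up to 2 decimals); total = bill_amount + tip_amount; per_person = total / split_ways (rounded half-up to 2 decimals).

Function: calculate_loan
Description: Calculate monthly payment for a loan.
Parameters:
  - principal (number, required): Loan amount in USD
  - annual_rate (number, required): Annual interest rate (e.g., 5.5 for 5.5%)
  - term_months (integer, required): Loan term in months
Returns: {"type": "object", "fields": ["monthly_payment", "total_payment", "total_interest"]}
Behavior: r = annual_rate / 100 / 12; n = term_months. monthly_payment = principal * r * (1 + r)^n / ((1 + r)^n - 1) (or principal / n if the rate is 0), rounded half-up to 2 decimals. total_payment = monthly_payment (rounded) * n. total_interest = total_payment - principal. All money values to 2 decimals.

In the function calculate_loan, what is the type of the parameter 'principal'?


The calculate_loan spec declares:
  - principal (number, required): Loan amount in USD
Type:
number


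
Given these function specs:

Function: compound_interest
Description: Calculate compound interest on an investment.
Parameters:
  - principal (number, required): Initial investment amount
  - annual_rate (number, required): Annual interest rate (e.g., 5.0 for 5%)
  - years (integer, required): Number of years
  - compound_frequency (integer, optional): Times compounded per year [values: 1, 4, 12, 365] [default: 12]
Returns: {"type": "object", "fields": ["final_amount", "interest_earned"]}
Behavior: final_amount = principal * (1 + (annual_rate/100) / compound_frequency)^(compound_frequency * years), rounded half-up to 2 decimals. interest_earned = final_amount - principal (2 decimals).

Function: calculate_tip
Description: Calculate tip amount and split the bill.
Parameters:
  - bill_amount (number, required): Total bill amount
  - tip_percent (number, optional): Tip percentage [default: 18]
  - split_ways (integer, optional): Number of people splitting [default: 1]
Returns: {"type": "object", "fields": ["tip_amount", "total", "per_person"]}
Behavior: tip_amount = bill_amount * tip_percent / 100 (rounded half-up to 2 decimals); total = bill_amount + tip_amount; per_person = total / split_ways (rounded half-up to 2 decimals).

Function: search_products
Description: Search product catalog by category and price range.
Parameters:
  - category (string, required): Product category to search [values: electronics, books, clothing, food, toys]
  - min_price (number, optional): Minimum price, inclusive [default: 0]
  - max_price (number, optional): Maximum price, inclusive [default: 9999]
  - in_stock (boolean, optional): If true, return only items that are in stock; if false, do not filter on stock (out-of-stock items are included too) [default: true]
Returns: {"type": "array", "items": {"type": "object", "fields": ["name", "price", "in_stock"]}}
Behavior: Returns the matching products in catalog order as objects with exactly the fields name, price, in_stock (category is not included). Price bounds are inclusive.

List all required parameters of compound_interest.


Parameters of compound_interest and their required/optional flag:
  principal: required
  annual_rate: required
  years: required
  compound_frequency: optional
annual_rate, principal, years


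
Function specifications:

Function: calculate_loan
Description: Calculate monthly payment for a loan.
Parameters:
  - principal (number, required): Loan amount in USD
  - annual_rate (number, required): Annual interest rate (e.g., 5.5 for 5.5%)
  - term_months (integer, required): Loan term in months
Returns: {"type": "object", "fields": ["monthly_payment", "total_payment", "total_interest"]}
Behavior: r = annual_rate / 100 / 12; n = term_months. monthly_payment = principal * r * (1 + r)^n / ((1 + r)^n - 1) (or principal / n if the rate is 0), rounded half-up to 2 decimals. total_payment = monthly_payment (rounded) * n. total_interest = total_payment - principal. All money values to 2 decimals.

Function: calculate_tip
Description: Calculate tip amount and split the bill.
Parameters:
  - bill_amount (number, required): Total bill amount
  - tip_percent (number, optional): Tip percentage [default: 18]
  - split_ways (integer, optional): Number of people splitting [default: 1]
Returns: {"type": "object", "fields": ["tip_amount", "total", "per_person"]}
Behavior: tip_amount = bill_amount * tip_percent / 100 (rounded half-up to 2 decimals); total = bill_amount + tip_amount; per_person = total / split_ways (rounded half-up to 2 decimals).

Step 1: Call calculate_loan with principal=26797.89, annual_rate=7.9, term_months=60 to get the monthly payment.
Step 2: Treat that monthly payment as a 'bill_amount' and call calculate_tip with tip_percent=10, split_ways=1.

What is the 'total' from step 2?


Step 1: calculate_loan(principal=26797.89, annual_rate=7.9, term_months=60)
  r = 7.9 / 100 / 12 = 0.006583333333 (keep full precision)
  (1 + r)^60 = 1.48246385
  monthly_payment = 26797.89 * 0.006583333333 * 1.48246385 / (1.48246385 - 1) = 542.082986 -> 542.08
  total_payment = 542.08 * 60 = 32524.80
  total_interest = 32524.80 - 26797.89 = 5726.91
  -> monthly_payment = 542.08
Step 2: calculate_tip(bill_amount=542.08, tip_percent=10, split_ways=1)
  tip_amount = 542.08 * 10/100 = 54.208 -> 54.21
  total = 542.08 + 54.21 = 596.29
  per_person = 596.29 / 1 = 596.29 -> 596.29
  -> total = 596.29
$596.29


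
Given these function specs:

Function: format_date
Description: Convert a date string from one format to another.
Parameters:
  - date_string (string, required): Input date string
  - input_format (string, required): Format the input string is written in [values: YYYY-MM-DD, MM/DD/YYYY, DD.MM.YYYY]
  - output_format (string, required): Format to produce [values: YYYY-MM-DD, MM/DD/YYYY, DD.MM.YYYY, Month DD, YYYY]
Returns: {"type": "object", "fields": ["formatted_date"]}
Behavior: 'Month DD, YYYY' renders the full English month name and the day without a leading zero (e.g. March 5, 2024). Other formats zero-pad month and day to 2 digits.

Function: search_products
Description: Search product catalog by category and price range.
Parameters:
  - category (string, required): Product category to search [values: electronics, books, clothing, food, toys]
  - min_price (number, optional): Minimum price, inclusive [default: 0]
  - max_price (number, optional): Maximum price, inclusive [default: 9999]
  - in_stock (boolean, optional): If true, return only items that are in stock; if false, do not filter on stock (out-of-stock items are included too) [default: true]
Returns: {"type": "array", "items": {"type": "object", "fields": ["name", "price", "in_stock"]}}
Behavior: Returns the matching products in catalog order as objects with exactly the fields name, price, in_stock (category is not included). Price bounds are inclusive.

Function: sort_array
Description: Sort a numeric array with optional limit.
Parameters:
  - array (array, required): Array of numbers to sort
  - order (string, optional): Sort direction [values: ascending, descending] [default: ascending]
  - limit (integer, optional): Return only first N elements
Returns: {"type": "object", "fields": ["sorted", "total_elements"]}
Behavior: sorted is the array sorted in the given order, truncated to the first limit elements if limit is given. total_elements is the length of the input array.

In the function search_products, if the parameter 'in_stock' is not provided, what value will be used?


The search_products spec declares:
  - in_stock (boolean, optional): If true, return only items that are in stock; if false, do not filter on stock (out-of-stock items are included too) [default: true]
Default:
true


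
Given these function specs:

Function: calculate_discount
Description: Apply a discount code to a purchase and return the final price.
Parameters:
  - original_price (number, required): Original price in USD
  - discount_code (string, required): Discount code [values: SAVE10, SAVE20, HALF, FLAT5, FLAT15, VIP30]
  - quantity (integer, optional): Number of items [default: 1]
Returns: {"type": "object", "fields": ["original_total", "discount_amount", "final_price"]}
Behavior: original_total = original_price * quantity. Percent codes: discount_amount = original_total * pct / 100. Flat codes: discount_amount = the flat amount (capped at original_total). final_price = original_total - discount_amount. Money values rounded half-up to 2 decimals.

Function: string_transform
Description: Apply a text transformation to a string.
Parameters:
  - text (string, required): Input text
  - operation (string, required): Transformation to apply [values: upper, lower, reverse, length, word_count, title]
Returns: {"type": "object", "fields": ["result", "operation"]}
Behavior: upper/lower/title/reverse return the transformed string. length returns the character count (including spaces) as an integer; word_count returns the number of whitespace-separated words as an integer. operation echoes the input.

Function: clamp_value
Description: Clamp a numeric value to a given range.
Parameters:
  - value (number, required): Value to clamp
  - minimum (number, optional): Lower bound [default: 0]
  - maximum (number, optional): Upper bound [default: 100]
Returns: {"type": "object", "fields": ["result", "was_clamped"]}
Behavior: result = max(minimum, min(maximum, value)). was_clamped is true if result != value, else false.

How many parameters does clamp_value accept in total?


Parameters of clamp_value: value (required), minimum (optional), maximum (optional)
Total:
3


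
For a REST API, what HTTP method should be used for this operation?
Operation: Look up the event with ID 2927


GET = read, POST = create, PUT = update/replace, DELETE = remove
This operation is a read.
GET


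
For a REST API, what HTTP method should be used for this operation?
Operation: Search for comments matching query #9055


GET = read, POST = create, PUT = update/replace, DELETE = remove
This operation is a read.
GET


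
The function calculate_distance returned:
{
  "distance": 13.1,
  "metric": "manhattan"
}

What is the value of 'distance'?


13.1


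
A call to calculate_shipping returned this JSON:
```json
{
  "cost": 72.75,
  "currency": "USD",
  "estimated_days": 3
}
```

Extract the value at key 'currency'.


USD


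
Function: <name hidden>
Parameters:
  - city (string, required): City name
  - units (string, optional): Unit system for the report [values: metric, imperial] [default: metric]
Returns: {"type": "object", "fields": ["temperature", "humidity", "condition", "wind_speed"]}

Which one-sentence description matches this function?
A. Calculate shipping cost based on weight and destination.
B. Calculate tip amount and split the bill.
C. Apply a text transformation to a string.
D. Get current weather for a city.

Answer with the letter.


Parameters city, units and return ["temperature", "humidity", "condition", "wind_speed"] fit: Get current weather for a city.
D


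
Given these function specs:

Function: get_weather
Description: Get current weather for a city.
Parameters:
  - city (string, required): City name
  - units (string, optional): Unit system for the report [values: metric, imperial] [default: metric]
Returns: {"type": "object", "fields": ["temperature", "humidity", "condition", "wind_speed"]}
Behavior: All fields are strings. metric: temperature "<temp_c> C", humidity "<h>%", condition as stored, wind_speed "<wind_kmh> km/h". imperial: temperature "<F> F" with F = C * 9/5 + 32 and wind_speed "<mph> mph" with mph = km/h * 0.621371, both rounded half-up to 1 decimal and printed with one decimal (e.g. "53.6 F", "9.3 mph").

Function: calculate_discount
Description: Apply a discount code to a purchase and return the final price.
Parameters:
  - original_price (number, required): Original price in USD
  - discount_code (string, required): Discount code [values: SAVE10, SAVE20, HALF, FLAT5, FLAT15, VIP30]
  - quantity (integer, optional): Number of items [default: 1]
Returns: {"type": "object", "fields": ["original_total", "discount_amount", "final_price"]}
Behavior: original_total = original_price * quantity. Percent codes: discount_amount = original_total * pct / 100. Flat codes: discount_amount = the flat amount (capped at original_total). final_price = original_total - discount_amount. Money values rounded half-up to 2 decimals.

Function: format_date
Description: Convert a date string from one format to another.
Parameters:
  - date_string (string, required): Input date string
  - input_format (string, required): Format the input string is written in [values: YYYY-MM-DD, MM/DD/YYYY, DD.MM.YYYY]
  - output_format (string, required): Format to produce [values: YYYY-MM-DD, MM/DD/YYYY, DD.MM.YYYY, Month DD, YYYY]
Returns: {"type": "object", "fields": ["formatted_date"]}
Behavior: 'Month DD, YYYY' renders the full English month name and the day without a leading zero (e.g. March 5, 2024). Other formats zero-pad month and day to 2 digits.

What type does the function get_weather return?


The get_weather spec declares Returns: {"type": "object", "fields": ["temperature", "humidity", "condition", "wind_speed"]}
Type:
object


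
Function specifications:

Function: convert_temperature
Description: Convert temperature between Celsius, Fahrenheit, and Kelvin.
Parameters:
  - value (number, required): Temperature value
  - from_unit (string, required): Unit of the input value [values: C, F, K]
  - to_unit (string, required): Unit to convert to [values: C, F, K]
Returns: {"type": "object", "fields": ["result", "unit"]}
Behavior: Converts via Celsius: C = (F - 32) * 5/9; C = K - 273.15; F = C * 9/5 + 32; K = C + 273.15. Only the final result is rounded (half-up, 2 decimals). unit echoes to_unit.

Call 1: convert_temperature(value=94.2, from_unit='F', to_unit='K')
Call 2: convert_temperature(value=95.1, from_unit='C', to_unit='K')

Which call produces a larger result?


Call 1:
  To C: (94.2 - 32) * 5/9 = 34.555556
  To K: 34.555556 + 273.15 = 307.705556
  Round to 2 decimals: 307.71
  -> 307.71 K
Call 2:
  Input already in C: 95.1
  To K: 95.1 + 273.15 = 368.25
  Round to 2 decimals: 368.25
  -> 368.25 K
Call 2 (368.25 K)


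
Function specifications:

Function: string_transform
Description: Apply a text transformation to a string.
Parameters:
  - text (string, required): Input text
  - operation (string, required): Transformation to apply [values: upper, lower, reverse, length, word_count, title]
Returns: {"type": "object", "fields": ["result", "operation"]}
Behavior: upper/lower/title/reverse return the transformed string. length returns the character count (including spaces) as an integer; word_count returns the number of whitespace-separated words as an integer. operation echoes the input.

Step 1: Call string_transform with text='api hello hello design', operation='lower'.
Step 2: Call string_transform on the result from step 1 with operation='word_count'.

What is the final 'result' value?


Step 1: string_transform(text='api hello hello design', operation='lower')
  -> result = 'api hello hello design'
Step 2: string_transform(text='api hello hello design', operation='word_count')
  words: api, hello, hello, design -> 4
  -> result = 4
4


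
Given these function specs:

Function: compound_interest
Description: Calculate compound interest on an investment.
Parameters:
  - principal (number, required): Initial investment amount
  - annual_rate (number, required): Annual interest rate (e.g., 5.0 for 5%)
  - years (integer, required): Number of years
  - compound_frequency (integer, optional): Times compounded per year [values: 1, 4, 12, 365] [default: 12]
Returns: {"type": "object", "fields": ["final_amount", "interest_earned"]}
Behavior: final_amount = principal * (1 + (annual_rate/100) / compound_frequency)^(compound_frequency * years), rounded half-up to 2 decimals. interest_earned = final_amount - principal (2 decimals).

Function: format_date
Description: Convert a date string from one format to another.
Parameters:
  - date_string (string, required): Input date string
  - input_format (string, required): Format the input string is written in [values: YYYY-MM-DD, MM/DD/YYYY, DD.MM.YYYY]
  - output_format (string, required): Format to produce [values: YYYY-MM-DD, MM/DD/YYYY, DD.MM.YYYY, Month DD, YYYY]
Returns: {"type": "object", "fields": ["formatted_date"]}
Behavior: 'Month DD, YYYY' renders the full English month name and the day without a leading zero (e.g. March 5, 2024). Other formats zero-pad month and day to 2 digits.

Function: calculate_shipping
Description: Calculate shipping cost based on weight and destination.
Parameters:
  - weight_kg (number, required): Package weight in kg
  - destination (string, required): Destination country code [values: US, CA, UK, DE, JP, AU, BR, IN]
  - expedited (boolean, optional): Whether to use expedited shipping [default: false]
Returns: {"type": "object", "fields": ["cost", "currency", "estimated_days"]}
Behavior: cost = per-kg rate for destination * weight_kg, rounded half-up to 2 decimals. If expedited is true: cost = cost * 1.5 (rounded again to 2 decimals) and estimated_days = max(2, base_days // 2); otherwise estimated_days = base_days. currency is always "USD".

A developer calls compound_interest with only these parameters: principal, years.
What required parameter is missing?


Required parameters: principal, annual_rate, years
Provided: principal, years
Missing: annual_rate
annual_rate


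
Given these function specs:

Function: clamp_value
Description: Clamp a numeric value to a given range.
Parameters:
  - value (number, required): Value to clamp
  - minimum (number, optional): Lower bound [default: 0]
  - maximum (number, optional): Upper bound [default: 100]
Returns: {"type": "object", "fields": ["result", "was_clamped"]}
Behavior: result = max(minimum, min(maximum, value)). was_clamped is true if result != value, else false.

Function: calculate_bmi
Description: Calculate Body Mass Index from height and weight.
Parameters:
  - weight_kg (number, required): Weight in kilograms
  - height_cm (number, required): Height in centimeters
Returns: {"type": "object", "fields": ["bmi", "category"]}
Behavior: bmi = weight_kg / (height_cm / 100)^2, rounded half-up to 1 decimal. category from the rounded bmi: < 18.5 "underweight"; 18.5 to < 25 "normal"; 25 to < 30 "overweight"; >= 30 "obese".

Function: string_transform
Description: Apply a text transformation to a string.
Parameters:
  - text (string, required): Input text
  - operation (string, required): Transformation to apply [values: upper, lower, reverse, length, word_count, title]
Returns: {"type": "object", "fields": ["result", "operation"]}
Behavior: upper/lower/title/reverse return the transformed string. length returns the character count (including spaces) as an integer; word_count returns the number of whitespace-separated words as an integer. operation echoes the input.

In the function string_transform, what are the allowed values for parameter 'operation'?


The string_transform spec declares:
  - operation (string, required): Transformation to apply [values: upper, lower, reverse, length, word_count, title]
Allowed values:
upper, lower, reverse, length, word_count, title


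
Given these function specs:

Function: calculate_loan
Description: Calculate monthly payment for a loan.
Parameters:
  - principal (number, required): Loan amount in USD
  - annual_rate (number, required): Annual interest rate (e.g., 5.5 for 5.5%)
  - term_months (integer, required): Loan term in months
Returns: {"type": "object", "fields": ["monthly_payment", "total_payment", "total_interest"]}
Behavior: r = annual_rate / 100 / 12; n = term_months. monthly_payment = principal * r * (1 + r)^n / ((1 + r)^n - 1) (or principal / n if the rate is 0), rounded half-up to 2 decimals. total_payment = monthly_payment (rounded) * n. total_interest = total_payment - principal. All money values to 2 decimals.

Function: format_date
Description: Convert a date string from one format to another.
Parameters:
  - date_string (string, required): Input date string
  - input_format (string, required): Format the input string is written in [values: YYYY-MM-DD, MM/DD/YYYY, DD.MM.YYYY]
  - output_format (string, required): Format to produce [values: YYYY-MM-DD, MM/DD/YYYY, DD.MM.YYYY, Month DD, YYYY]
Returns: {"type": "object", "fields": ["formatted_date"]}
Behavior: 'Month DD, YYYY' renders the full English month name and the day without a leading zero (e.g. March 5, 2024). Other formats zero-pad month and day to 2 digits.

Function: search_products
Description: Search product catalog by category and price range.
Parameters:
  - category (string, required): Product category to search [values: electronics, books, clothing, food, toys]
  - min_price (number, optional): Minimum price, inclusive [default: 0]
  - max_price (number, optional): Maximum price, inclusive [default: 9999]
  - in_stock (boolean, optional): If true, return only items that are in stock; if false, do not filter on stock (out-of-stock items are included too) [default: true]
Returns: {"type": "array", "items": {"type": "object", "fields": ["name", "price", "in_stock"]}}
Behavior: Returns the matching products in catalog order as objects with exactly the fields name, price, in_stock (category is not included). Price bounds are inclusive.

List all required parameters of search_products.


Parameters of search_products and their required/optional flag:
  category: required
  min_price: optional
  max_price: optional
  in_stock: optional
category


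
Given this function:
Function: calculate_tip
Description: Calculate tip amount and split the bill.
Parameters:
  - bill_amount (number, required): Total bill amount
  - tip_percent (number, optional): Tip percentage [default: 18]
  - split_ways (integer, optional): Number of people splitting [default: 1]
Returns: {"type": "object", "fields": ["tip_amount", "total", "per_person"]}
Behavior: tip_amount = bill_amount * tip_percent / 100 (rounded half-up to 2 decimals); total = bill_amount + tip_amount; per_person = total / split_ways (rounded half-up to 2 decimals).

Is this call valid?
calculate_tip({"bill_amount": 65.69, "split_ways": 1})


Checking all required parameters present and types match... All valid.
Valid


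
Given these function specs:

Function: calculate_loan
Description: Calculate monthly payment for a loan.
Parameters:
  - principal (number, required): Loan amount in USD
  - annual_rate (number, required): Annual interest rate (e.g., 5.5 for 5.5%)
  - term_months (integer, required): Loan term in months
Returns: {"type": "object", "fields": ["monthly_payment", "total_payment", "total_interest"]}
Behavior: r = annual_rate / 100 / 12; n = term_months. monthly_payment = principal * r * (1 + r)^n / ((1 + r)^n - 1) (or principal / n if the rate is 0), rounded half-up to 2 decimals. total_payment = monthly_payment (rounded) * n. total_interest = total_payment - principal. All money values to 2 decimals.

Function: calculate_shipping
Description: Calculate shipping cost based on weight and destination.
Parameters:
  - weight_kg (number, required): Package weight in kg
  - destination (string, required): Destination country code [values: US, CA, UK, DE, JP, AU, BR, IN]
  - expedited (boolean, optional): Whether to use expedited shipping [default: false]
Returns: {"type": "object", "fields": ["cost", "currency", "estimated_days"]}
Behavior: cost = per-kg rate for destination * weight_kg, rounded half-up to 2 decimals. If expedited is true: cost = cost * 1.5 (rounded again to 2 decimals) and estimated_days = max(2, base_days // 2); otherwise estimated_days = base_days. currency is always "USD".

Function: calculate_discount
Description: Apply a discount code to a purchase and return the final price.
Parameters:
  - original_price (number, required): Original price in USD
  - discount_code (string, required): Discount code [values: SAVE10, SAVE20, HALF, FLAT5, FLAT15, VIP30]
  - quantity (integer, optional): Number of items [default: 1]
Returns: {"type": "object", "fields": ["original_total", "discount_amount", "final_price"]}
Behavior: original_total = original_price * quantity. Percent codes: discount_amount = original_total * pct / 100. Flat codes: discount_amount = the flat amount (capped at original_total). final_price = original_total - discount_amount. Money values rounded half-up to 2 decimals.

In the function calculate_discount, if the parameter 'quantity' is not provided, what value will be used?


The calculate_discount spec declares:
  - quantity (integer, optional): Number of items [default: 1]
Default:
1


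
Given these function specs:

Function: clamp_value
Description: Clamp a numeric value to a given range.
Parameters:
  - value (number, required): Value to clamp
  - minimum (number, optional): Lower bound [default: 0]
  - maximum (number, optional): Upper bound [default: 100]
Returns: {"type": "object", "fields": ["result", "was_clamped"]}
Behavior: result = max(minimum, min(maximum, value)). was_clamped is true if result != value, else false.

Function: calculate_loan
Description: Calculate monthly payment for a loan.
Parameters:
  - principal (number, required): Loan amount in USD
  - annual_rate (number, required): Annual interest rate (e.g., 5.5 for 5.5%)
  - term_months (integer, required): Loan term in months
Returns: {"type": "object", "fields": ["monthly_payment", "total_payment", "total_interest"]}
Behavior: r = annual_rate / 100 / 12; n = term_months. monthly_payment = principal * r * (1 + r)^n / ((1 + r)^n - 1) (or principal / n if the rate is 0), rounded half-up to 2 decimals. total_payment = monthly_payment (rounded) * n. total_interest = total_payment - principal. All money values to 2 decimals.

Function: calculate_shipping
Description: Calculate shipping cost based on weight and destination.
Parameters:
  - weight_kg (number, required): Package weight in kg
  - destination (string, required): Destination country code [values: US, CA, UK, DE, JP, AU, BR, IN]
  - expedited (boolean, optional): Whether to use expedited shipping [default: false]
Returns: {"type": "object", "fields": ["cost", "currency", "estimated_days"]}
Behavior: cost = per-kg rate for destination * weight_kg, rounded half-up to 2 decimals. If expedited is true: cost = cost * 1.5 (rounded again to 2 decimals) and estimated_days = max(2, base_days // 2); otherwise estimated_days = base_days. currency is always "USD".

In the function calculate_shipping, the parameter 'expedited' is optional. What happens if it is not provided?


The calculate_shipping spec declares:
  - expedited (boolean, optional): Whether to use expedited shipping [default: false]
It defaults to false


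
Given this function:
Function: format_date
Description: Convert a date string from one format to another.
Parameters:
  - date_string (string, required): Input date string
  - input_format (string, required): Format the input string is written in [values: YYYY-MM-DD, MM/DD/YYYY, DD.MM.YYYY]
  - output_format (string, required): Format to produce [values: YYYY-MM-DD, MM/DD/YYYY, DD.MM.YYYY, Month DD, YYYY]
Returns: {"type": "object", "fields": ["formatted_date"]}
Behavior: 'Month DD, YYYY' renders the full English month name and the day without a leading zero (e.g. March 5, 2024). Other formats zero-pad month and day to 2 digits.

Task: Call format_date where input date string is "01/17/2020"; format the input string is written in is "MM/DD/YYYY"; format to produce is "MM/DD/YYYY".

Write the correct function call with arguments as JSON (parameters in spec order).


Mapping each described value to its parameter name:
  'Input date string' -> date_string = "01/17/2020"
  'Format the input string is written in' -> input_format = "MM/DD/YYYY"
  'Format to produce' -> output_format = "MM/DD/YYYY"
format_date({"date_string": "01/17/2020", "input_format": "MM/DD/YYYY", "output_format": "MM/DD/YYYY"})


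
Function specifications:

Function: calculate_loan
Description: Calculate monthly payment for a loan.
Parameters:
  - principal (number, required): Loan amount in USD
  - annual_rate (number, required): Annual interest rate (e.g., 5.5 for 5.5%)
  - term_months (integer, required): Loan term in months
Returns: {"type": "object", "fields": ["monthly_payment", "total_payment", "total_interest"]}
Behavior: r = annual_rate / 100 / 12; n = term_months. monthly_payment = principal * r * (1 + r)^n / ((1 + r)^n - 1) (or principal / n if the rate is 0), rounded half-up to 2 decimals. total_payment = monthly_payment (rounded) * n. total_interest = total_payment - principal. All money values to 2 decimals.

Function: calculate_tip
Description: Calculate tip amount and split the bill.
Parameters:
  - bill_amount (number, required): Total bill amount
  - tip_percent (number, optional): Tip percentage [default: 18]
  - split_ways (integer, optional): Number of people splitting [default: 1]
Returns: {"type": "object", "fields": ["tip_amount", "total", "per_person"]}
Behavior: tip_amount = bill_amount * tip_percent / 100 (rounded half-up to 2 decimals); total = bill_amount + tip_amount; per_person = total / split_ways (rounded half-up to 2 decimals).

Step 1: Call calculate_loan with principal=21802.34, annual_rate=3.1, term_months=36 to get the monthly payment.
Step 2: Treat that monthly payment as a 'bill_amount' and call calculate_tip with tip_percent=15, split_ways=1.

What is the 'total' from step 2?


Step 1: calculate_loan(principal=21802.34, annual_rate=3.1, term_months=36)
  r = 3.1 / 100 / 12 = 0.002583333333 (keep full precision)
  (1 + r)^36 = 1.09733014
  monthly_payment = 21802.34 * 0.002583333333 * 1.09733014 / (1.09733014 - 1) = 634.99971 -> 635.00
  total_payment = 635.00 * 36 = 22860.00
  total_interest = 22860.00 - 21802.34 = 1057.66
  -> monthly_payment = 635.00
Step 2: calculate_tip(bill_amount=635.0, tip_percent=15, split_ways=1)
  tip_amount = 635.0 * 15/100 = 95.25 -> 95.25
  total = 635.0 + 95.25 = 730.25
  per_person = 730.25 / 1 = 730.25 -> 730.25
  -> total = 730.25
$730.25


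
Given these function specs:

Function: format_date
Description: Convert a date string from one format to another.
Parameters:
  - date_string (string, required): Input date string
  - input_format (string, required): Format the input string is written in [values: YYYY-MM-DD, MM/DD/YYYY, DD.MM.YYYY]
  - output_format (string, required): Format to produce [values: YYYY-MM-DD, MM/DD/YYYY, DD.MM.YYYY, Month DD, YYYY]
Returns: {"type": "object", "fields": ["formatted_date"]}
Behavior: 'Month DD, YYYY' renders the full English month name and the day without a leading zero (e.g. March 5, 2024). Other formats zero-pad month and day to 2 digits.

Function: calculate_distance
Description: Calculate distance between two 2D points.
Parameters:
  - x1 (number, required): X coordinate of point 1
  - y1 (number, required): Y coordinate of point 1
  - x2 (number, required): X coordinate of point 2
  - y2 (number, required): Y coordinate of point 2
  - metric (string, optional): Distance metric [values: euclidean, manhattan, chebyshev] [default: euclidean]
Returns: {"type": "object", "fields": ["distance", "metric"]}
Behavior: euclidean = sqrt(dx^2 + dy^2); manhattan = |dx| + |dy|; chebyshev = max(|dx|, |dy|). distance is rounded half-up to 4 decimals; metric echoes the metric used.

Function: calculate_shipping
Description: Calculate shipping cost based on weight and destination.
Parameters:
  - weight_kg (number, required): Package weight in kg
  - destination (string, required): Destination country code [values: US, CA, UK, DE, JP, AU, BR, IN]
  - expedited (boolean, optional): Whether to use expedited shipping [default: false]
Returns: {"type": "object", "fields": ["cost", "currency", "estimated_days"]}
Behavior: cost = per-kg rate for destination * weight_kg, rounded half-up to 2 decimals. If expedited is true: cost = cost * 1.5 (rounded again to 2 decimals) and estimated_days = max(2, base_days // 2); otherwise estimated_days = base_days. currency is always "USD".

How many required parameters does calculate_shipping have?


Parameters of calculate_shipping: weight_kg (required), destination (required), expedited (optional)
Required count:
2


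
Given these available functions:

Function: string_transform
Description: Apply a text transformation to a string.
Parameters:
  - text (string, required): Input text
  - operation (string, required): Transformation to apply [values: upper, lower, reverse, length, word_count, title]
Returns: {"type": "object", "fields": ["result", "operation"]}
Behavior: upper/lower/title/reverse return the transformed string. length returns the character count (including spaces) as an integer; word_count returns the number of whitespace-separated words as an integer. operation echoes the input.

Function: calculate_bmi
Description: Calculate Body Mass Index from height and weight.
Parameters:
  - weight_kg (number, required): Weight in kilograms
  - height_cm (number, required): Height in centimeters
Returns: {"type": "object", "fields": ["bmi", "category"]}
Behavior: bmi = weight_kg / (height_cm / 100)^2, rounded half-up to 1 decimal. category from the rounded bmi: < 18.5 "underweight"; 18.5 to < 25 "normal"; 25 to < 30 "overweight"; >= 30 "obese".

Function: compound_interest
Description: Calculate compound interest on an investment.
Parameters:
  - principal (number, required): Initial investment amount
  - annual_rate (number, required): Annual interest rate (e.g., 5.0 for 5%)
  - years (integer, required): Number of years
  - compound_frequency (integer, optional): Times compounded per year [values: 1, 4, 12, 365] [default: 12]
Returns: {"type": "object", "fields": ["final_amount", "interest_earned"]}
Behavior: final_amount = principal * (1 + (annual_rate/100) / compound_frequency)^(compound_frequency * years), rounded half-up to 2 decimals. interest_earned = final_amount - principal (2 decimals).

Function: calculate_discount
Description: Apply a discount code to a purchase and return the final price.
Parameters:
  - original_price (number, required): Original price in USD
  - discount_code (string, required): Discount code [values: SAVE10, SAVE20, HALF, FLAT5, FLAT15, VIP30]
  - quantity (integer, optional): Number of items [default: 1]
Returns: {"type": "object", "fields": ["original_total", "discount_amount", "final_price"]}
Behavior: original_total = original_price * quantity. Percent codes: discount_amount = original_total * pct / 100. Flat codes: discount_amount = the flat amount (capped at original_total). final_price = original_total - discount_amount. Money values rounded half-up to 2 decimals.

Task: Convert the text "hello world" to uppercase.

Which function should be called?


The task needs a function whose description is: Apply a text transformation to a string.
string_transform


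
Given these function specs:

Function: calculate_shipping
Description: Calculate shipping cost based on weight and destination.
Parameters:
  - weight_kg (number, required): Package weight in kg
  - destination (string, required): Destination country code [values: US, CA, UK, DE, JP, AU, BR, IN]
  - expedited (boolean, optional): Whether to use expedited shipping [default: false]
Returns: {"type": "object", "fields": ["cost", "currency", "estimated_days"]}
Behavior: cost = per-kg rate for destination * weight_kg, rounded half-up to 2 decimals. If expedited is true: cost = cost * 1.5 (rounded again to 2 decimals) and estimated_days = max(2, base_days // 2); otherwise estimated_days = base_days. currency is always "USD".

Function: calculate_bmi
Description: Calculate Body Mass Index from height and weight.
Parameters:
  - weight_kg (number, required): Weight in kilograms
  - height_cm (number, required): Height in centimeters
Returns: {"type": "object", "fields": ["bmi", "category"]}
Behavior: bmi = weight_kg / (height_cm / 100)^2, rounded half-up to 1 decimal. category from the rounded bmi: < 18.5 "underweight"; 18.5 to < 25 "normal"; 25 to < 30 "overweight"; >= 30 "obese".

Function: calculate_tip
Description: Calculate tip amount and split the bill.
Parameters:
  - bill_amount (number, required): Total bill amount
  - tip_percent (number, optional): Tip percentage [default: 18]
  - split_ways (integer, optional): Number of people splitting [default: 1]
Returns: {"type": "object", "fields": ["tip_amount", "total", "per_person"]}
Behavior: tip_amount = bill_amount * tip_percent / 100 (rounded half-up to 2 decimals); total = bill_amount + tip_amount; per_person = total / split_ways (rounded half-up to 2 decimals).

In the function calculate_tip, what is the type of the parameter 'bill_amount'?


The calculate_tip spec declares:
  - bill_amount (number, required): Total bill amount
Type:
number


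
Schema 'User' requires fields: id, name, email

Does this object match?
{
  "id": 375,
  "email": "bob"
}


Checking required fields...
Missing: name
Invalid - missing required field 'name'


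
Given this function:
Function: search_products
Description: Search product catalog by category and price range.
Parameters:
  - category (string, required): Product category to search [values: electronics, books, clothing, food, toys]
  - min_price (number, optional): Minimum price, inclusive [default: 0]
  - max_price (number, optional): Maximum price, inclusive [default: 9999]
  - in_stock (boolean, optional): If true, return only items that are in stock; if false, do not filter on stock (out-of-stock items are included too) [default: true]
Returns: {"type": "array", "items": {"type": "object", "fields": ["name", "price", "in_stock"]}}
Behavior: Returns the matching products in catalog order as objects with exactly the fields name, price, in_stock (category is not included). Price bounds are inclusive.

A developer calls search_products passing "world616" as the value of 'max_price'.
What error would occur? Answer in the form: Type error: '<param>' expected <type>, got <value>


Spec: 'max_price' is declared as number; "world616" is a string.
Type error: 'max_price' expected number, got "world616"


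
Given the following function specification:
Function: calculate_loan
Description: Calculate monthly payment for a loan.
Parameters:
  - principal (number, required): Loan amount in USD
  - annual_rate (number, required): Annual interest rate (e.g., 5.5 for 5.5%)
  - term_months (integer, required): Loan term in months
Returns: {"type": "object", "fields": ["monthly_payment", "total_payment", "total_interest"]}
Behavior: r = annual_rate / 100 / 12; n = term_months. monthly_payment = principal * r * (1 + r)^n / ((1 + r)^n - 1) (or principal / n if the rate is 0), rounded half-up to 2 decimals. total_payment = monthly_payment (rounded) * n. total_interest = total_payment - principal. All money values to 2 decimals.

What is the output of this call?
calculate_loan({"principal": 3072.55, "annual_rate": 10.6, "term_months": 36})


r = 10.6 / 100 / 12 = 0.008833333333 (keep full precision)
(1 + r)^36 = 1.37245858
monthly_payment = 3072.55 * 0.008833333333 * 1.37245858 / (1.37245858 - 1) = 100.010325 -> 100.01
total_payment = 100.01 * 36 = 3600.36
total_interest = 3600.36 - 3072.55 = 527.81
Output:
{"monthly_payment": 100.01, "total_payment": 3600.36, "total_interest": 527.81}
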